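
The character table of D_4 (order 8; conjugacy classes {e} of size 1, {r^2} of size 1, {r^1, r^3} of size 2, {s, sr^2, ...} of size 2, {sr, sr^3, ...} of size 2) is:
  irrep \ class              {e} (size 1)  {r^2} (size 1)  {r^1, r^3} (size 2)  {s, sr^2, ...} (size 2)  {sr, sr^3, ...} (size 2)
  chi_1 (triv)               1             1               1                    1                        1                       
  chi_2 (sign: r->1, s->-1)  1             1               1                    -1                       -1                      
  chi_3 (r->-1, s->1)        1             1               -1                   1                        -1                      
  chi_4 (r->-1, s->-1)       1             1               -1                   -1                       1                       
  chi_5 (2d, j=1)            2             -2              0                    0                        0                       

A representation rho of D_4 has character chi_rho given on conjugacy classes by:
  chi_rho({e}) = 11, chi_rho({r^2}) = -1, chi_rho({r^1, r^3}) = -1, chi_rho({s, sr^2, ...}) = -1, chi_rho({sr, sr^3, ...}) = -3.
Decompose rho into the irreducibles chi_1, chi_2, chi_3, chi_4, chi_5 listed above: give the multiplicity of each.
Multiplicities: chi_1: 0, chi_2: 2, chi_3: 2, chi_4: 1, chi_5: 3.

Working: Use <chi_rho, chi> = (1/|G|) sum_C |C| * chi_rho(C) * conj(chi(C)) with |G| = 8 for each irreducible chi in the table:
  <chi_rho, chi_1> = (1/8)[1*(11)*conj(1) + 1*(-1)*conj(1) + 2*(-1)*conj(1) + 2*(-1)*conj(1) + 2*(-3)*conj(1)]
      = (1/8)[(11) + (-1) + (-2) + (-2) + (-6)] = 0/8 = 0
  <chi_rho, chi_2> = (1/8)[1*(11)*conj(1) + 1*(-1)*conj(1) + 2*(-1)*conj(1) + 2*(-1)*conj(-1) + 2*(-3)*conj(-1)]
      = (1/8)[(11) + (-1) + (-2) + (2) + (6)] = 16/8 = 2
  <chi_rho, chi_3> = (1/8)[1*(11)*conj(1) + 1*(-1)*conj(1) + 2*(-1)*conj(-1) + 2*(-1)*conj(1) + 2*(-3)*conj(-1)]
      = (1/8)[(11) + (-1) + (2) + (-2) + (6)] = 16/8 = 2
  <chi_rho, chi_4> = (1/8)[1*(11)*conj(1) + 1*(-1)*conj(1) + 2*(-1)*conj(-1) + 2*(-1)*conj(-1) + 2*(-3)*conj(1)]
      = (1/8)[(11) + (-1) + (2) + (2) + (-6)] = 8/8 = 1
  <chi_rho, chi_5> = (1/8)[1*(11)*conj(2) + 1*(-1)*conj(-2) + 2*(-1)*conj(0) + 2*(-1)*conj(0) + 2*(-3)*conj(0)]
      = (1/8)[(22) + (2) + (0) + (0) + (0)] = 24/8 = 3
Dimension check: dim(rho) = sum (mult * dim) = 0*1 + 2*1 + 2*1 + 1*1 + 3*2 = 11 = chi_rho(e) = 11.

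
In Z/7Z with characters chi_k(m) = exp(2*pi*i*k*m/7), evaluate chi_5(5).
chi_5(5) = zeta_7^25 = exp(-6*I*pi/7)

Reasoning: chi_5(5) = zeta_7^(5*5) = zeta_7^25. Since zeta_7^7 = 1, this equals zeta_7^4 = exp(2*pi*i*4/7) = exp(-6*I*pi/7).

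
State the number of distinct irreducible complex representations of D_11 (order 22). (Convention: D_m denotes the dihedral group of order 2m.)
7

The number of irreducible complex representations of a finite group equals its number of conjugacy classes. D_11 has 7 conjugacy classes ((n+3)/2 for n odd), so D_11 (order 22) has exactly 7 irreducible complex representations.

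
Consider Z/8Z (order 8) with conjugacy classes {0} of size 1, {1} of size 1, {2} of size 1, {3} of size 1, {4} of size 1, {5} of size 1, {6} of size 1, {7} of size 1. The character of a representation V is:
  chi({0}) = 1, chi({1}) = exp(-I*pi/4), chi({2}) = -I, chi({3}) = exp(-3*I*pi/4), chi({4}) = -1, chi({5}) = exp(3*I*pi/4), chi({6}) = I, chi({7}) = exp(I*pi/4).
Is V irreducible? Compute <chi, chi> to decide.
Irreducible: <chi, chi> = 1.

Argument: <chi, chi> = (1/|G|) sum_C |C| * |chi(C)|^2 = (1/8)[1*|1|^2 + 1*|exp(-I*pi/4)|^2 + 1*|-I|^2 + 1*|exp(-3*I*pi/4)|^2 + 1*|-1|^2 + 1*|exp(3*I*pi/4)|^2 + 1*|I|^2 + 1*|exp(I*pi/4)|^2]
  = (1/8)[(1) + (1) + (1) + (1) + (1) + (1) + (1) + (1)] = 8/8 = 1.
(Exp terms are combined using exp(i*s)*conj(exp(i*t)) = exp(i*(s-t)), and sums of them are collapsed using the identity that for every m > 1 the m distinct m-th roots of unity sum to 0, e.g. 1 + exp(2*I*pi/3) + exp(-2*I*pi/3) = 0.)
A character is irreducible iff <chi, chi> = 1, so this representation is irreducible.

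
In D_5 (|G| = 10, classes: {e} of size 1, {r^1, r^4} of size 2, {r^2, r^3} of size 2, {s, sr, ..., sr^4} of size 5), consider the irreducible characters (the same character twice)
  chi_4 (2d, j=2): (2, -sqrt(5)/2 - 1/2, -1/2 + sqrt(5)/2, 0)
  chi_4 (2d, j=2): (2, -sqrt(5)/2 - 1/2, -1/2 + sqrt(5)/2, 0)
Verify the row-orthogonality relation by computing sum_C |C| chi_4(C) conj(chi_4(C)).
Sum = 10 = |G| = 10; so <chi_4, chi_4> = 1 (norm-1 confirms irreducibility).

Solution. Compute term by term over conjugacy classes (|C| * chi_4(C) * conj(chi_4(C))):
  1*(2)*conj(2) + 2*(-sqrt(5)/2 - 1/2)*conj(-sqrt(5)/2 - 1/2) + 2*(-1/2 + sqrt(5)/2)*conj(-1/2 + sqrt(5)/2) + 5*(0)*conj(0)
  = (4) + (sqrt(5) + 3) + (3 - sqrt(5)) + (0)
  = 10.
Dividing by |G| = 10 gives 10/10 = 1, matching the row-orthogonality relation <chi_4, chi_4> = [chi_4 = chi_4].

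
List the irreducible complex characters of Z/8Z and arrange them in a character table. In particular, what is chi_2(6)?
Character table of Z/8Z (irreps indexed chi_0,...,chi_7 with chi_k(m) = zeta_8^(k*m), zeta_8 = exp(2*pi*i/8)):
  irrep \ class  {0} (size 1)  {1} (size 1)    {2} (size 1)  {3} (size 1)    {4} (size 1)  {5} (size 1)    {6} (size 1)  {7} (size 1)  
  chi_0          1             1               1             1               1             1               1             1             
  chi_1          1             exp(I*pi/4)     I             exp(3*I*pi/4)   -1            exp(-3*I*pi/4)  -I            exp(-I*pi/4)  
  chi_2          1             I               -1            -I              1             I               -1            -I            
  chi_3          1             exp(3*I*pi/4)   -I            exp(I*pi/4)     -1            exp(-I*pi/4)    I             exp(-3*I*pi/4)
  chi_4          1             -1              1             -1              1             -1              1             -1            
  chi_5          1             exp(-3*I*pi/4)  I             exp(-I*pi/4)    -1            exp(I*pi/4)     -I            exp(3*I*pi/4) 
  chi_6          1             -I              -1            I               1             -I              -1            I             
  chi_7          1             exp(-I*pi/4)    -I            exp(-3*I*pi/4)  -1            exp(3*I*pi/4)   I             exp(I*pi/4)   

Spot check: chi_2(6) = zeta_8^(2*6) = zeta_8^12 = -1.

Reasoning: Z/8Z is abelian, so all 8 irreducible complex representations are 1-dimensional. They are given by chi_k(m) = zeta_8^(k*m) for k = 0,...,7. Row orthogonality: sum_m chi_k(m) conj(chi_l(m)) = 8 * [k = l].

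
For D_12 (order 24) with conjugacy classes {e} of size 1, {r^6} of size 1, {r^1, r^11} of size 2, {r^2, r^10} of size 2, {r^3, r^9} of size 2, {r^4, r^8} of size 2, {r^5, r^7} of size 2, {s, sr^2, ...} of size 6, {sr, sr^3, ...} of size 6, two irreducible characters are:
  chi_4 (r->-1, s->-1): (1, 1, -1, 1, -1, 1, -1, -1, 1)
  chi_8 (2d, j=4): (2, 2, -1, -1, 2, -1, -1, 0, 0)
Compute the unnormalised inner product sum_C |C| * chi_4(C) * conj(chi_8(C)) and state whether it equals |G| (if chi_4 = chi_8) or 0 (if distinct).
Sum = 0; so <chi_4, chi_8> = 0 (distinct irreducibles are orthogonal).

Details: Compute term by term over conjugacy classes (|C| * chi_4(C) * conj(chi_8(C))):
  1*(1)*conj(2) + 1*(1)*conj(2) + 2*(-1)*conj(-1) + 2*(1)*conj(-1) + 2*(-1)*conj(2) + 2*(1)*conj(-1) + 2*(-1)*conj(-1) + 6*(-1)*conj(0) + 6*(1)*conj(0)
  = (2) + (2) + (2) + (-2) + (-4) + (-2) + (2) + (0) + (0)
  = 0.
Dividing by |G| = 24 gives 0/24 = 0, matching the row-orthogonality relation <chi_4, chi_8> = [chi_4 = chi_8].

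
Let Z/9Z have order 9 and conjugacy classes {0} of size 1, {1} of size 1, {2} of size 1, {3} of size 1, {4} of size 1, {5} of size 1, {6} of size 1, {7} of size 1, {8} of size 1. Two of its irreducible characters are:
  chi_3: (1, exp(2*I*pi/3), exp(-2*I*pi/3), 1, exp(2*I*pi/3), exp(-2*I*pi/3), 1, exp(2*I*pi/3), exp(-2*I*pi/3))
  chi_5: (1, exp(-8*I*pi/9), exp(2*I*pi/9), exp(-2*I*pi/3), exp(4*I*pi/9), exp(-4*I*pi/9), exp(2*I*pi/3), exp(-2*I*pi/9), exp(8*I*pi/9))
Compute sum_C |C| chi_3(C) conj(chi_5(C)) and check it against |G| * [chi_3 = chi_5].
Sum = 0; so <chi_3, chi_5> = 0 (distinct irreducibles are orthogonal).

Why: Compute term by term over conjugacy classes (|C| * chi_3(C) * conj(chi_5(C))):
  1*(1)*conj(1) + 1*(exp(2*I*pi/3))*conj(exp(-8*I*pi/9)) + 1*(exp(-2*I*pi/3))*conj(exp(2*I*pi/9)) + 1*(1)*conj(exp(-2*I*pi/3)) + 1*(exp(2*I*pi/3))*conj(exp(4*I*pi/9)) + 1*(exp(-2*I*pi/3))*conj(exp(-4*I*pi/9)) + 1*(1)*conj(exp(2*I*pi/3)) + 1*(exp(2*I*pi/3))*conj(exp(-2*I*pi/9)) + 1*(exp(-2*I*pi/3))*conj(exp(8*I*pi/9))
  = (1) + (exp(-4*I*pi/9)) + (exp(-8*I*pi/9)) + (exp(2*I*pi/3)) + (exp(2*I*pi/9)) + (exp(-2*I*pi/9)) + (exp(-2*I*pi/3)) + (exp(8*I*pi/9)) + (exp(4*I*pi/9))
  = 0.
(Exp terms are combined using exp(i*s)*conj(exp(i*t)) = exp(i*(s-t)), and sums of them are collapsed using the identity that for every m > 1 the m distinct m-th roots of unity sum to 0, e.g. 1 + exp(2*I*pi/3) + exp(-2*I*pi/3) = 0.)
Dividing by |G| = 9 gives 0/9 = 0, matching the row-orthogonality relation <chi_3, chi_5> = [chi_3 = chi_5].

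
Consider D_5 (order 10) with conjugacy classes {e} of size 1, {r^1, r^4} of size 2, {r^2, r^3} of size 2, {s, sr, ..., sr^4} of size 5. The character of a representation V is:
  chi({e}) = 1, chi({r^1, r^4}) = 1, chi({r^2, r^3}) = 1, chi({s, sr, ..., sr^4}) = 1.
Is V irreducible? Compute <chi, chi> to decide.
Irreducible: <chi, chi> = 1.

Justification: <chi, chi> = (1/|G|) sum_C |C| * |chi(C)|^2 = (1/10)[1*|1|^2 + 2*|1|^2 + 2*|1|^2 + 5*|1|^2]
  = (1/10)[(1) + (2) + (2) + (5)] = 10/10 = 1.
A character is irreducible iff <chi, chi> = 1, so this representation is irreducible.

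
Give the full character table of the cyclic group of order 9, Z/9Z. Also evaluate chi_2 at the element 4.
Character table of Z/9Z (irreps indexed chi_0,...,chi_8 with chi_k(m) = zeta_9^(k*m), zeta_9 = exp(2*pi*i/9)):
  irrep \ class  {0} (size 1)  {1} (size 1)    {2} (size 1)    {3} (size 1)    {4} (size 1)    {5} (size 1)    {6} (size 1)    {7} (size 1)    {8} (size 1)  
  chi_0          1             1               1               1               1               1               1               1               1             
  chi_1          1             exp(2*I*pi/9)   exp(4*I*pi/9)   exp(2*I*pi/3)   exp(8*I*pi/9)   exp(-8*I*pi/9)  exp(-2*I*pi/3)  exp(-4*I*pi/9)  exp(-2*I*pi/9)
  chi_2          1             exp(4*I*pi/9)   exp(8*I*pi/9)   exp(-2*I*pi/3)  exp(-2*I*pi/9)  exp(2*I*pi/9)   exp(2*I*pi/3)   exp(-8*I*pi/9)  exp(-4*I*pi/9)
  chi_3          1             exp(2*I*pi/3)   exp(-2*I*pi/3)  1               exp(2*I*pi/3)   exp(-2*I*pi/3)  1               exp(2*I*pi/3)   exp(-2*I*pi/3)
  chi_4          1             exp(8*I*pi/9)   exp(-2*I*pi/9)  exp(2*I*pi/3)   exp(-4*I*pi/9)  exp(4*I*pi/9)   exp(-2*I*pi/3)  exp(2*I*pi/9)   exp(-8*I*pi/9)
  chi_5          1             exp(-8*I*pi/9)  exp(2*I*pi/9)   exp(-2*I*pi/3)  exp(4*I*pi/9)   exp(-4*I*pi/9)  exp(2*I*pi/3)   exp(-2*I*pi/9)  exp(8*I*pi/9) 
  chi_6          1             exp(-2*I*pi/3)  exp(2*I*pi/3)   1               exp(-2*I*pi/3)  exp(2*I*pi/3)   1               exp(-2*I*pi/3)  exp(2*I*pi/3) 
  chi_7          1             exp(-4*I*pi/9)  exp(-8*I*pi/9)  exp(2*I*pi/3)   exp(2*I*pi/9)   exp(-2*I*pi/9)  exp(-2*I*pi/3)  exp(8*I*pi/9)   exp(4*I*pi/9) 
  chi_8          1             exp(-2*I*pi/9)  exp(-4*I*pi/9)  exp(-2*I*pi/3)  exp(-8*I*pi/9)  exp(8*I*pi/9)   exp(2*I*pi/3)   exp(4*I*pi/9)   exp(2*I*pi/9) 

Spot check: chi_2(4) = zeta_9^(2*4) = zeta_9^8 = exp(-2*I*pi/9).

Working: Z/9Z is abelian, so all 9 irreducible complex representations are 1-dimensional. They are given by chi_k(m) = zeta_9^(k*m) for k = 0,...,8. Row orthogonality: sum_m chi_k(m) conj(chi_l(m)) = 9 * [k = l].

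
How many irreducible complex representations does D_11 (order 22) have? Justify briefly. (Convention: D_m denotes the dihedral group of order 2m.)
7

Proof sketch: The number of irreducible complex representations of a finite group equals its number of conjugacy classes. D_11 has 7 conjugacy classes ((n+3)/2 for n odd), so D_11 (order 22) has exactly 7 irreducible complex representations.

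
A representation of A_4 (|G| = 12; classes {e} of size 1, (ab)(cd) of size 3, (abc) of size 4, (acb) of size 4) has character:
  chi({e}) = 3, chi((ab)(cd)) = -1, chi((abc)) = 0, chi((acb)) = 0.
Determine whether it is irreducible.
Irreducible: <chi, chi> = 1.

Explanation: <chi, chi> = (1/|G|) sum_C |C| * |chi(C)|^2 = (1/12)[1*|3|^2 + 3*|-1|^2 + 4*|0|^2 + 4*|0|^2]
  = (1/12)[(9) + (3) + (0) + (0)] = 12/12 = 1.
(Exp terms are combined using exp(i*s)*conj(exp(i*t)) = exp(i*(s-t)), and sums of them are collapsed using the identity that for every m > 1 the m distinct m-th roots of unity sum to 0, e.g. 1 + exp(2*I*pi/3) + exp(-2*I*pi/3) = 0.)
A character is irreducible iff <chi, chi> = 1, so this representation is irreducible.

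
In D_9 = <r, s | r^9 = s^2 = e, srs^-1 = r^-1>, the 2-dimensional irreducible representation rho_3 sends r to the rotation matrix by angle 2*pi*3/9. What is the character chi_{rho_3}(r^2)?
chi_{rho_3}(r^2) = 2*cos(2*pi*3*2/9) = -1

Derivation: rho_3(r^2) is rotation by angle 2*pi*3*2/9, whose trace is 2*cos(2*pi*3*2/9) = -1.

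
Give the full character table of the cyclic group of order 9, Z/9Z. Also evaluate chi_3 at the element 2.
Character table of Z/9Z (irreps indexed chi_0,...,chi_8 with chi_k(m) = zeta_9^(k*m), zeta_9 = exp(2*pi*i/9)):
  irrep \ class  {0} (size 1)  {1} (size 1)    {2} (size 1)    {3} (size 1)    {4} (size 1)    {5} (size 1)    {6} (size 1)    {7} (size 1)    {8} (size 1)  
  chi_0          1             1               1               1               1               1               1               1               1             
  chi_1          1             exp(2*I*pi/9)   exp(4*I*pi/9)   exp(2*I*pi/3)   exp(8*I*pi/9)   exp(-8*I*pi/9)  exp(-2*I*pi/3)  exp(-4*I*pi/9)  exp(-2*I*pi/9)
  chi_2          1             exp(4*I*pi/9)   exp(8*I*pi/9)   exp(-2*I*pi/3)  exp(-2*I*pi/9)  exp(2*I*pi/9)   exp(2*I*pi/3)   exp(-8*I*pi/9)  exp(-4*I*pi/9)
  chi_3          1             exp(2*I*pi/3)   exp(-2*I*pi/3)  1               exp(2*I*pi/3)   exp(-2*I*pi/3)  1               exp(2*I*pi/3)   exp(-2*I*pi/3)
  chi_4          1             exp(8*I*pi/9)   exp(-2*I*pi/9)  exp(2*I*pi/3)   exp(-4*I*pi/9)  exp(4*I*pi/9)   exp(-2*I*pi/3)  exp(2*I*pi/9)   exp(-8*I*pi/9)
  chi_5          1             exp(-8*I*pi/9)  exp(2*I*pi/9)   exp(-2*I*pi/3)  exp(4*I*pi/9)   exp(-4*I*pi/9)  exp(2*I*pi/3)   exp(-2*I*pi/9)  exp(8*I*pi/9) 
  chi_6          1             exp(-2*I*pi/3)  exp(2*I*pi/3)   1               exp(-2*I*pi/3)  exp(2*I*pi/3)   1               exp(-2*I*pi/3)  exp(2*I*pi/3) 
  chi_7          1             exp(-4*I*pi/9)  exp(-8*I*pi/9)  exp(2*I*pi/3)   exp(2*I*pi/9)   exp(-2*I*pi/9)  exp(-2*I*pi/3)  exp(8*I*pi/9)   exp(4*I*pi/9) 
  chi_8          1             exp(-2*I*pi/9)  exp(-4*I*pi/9)  exp(-2*I*pi/3)  exp(-8*I*pi/9)  exp(8*I*pi/9)   exp(2*I*pi/3)   exp(4*I*pi/9)   exp(2*I*pi/9) 

Spot check: chi_3(2) = zeta_9^(3*2) = zeta_9^6 = exp(-2*I*pi/3).

Why: Z/9Z is abelian, so all 9 irreducible complex representations are 1-dimensional. They are given by chi_k(m) = zeta_9^(k*m) for k = 0,...,8. Row orthogonality: sum_m chi_k(m) conj(chi_l(m)) = 9 * [k = l].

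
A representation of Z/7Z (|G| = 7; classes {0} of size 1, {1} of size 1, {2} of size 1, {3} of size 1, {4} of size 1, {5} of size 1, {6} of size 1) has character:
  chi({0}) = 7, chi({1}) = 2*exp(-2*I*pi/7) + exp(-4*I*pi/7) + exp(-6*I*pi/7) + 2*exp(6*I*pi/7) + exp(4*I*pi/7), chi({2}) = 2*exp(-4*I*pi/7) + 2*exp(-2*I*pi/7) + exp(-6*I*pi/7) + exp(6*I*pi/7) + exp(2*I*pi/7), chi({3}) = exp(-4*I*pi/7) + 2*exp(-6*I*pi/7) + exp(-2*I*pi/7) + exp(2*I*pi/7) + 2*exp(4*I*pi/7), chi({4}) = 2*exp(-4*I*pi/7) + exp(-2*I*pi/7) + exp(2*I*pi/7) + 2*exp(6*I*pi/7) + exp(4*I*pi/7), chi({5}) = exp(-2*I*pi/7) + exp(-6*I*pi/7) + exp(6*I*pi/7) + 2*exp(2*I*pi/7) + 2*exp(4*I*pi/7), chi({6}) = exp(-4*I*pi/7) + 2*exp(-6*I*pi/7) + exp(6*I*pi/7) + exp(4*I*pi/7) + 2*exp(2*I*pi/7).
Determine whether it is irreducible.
Not irreducible (reducible): <chi, chi> = 11 > 1.

Solution. <chi, chi> = (1/|G|) sum_C |C| * |chi(C)|^2 = (1/7)[1*|7|^2 + 1*|2*exp(-2*I*pi/7) + exp(-4*I*pi/7) + exp(-6*I*pi/7) + 2*exp(6*I*pi/7) + exp(4*I*pi/7)|^2 + 1*|2*exp(-4*I*pi/7) + 2*exp(-2*I*pi/7) + exp(-6*I*pi/7) + exp(6*I*pi/7) + exp(2*I*pi/7)|^2 + 1*|exp(-4*I*pi/7) + 2*exp(-6*I*pi/7) + exp(-2*I*pi/7) + exp(2*I*pi/7) + 2*exp(4*I*pi/7)|^2 + 1*|2*exp(-4*I*pi/7) + exp(-2*I*pi/7) + exp(2*I*pi/7) + 2*exp(6*I*pi/7) + exp(4*I*pi/7)|^2 + 1*|exp(-2*I*pi/7) + exp(-6*I*pi/7) + exp(6*I*pi/7) + 2*exp(2*I*pi/7) + 2*exp(4*I*pi/7)|^2 + 1*|exp(-4*I*pi/7) + 2*exp(-6*I*pi/7) + exp(6*I*pi/7) + exp(4*I*pi/7) + 2*exp(2*I*pi/7)|^2]
  = (1/7)[(49) + (11 + 7*exp(-2*I*pi/7) + 5*exp(-4*I*pi/7) + 7*exp(-6*I*pi/7) + 7*exp(6*I*pi/7) + 5*exp(4*I*pi/7) + 7*exp(2*I*pi/7)) + (11 + 7*exp(-4*I*pi/7) + 7*exp(-2*I*pi/7) + 5*exp(-6*I*pi/7) + 5*exp(6*I*pi/7) + 7*exp(2*I*pi/7) + 7*exp(4*I*pi/7)) + (11 + 7*exp(-4*I*pi/7) + 5*exp(-2*I*pi/7) + 7*exp(-6*I*pi/7) + 7*exp(6*I*pi/7) + 5*exp(2*I*pi/7) + 7*exp(4*I*pi/7)) + (11 + 7*exp(-4*I*pi/7) + 5*exp(-2*I*pi/7) + 7*exp(-6*I*pi/7) + 7*exp(6*I*pi/7) + 5*exp(2*I*pi/7) + 7*exp(4*I*pi/7)) + (11 + 7*exp(-4*I*pi/7) + 7*exp(-2*I*pi/7) + 5*exp(-6*I*pi/7) + 5*exp(6*I*pi/7) + 7*exp(2*I*pi/7) + 7*exp(4*I*pi/7)) + (11 + 7*exp(-2*I*pi/7) + 5*exp(-4*I*pi/7) + 7*exp(-6*I*pi/7) + 7*exp(6*I*pi/7) + 5*exp(4*I*pi/7) + 7*exp(2*I*pi/7))] = 77/7 = 11.
(Exp terms are combined using exp(i*s)*conj(exp(i*t)) = exp(i*(s-t)), and sums of them are collapsed using the identity that for every m > 1 the m distinct m-th roots of unity sum to 0, e.g. 1 + exp(2*I*pi/3) + exp(-2*I*pi/3) = 0.)
A character is irreducible iff <chi, chi> = 1, so this representation is reducible.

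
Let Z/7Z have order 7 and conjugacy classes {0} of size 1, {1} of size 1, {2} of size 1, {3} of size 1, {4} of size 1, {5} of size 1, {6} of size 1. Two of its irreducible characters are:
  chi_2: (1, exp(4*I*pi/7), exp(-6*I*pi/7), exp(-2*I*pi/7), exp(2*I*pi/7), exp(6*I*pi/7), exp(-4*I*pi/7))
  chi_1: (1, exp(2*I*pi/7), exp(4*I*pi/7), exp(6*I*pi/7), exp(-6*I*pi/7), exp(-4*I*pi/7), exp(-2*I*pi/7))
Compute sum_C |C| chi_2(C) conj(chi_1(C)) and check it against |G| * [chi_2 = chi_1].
Sum = 0; so <chi_2, chi_1> = 0 (distinct irreducibles are orthogonal).

Argument: Compute term by term over conjugacy classes (|C| * chi_2(C) * conj(chi_1(C))):
  1*(1)*conj(1) + 1*(exp(4*I*pi/7))*conj(exp(2*I*pi/7)) + 1*(exp(-6*I*pi/7))*conj(exp(4*I*pi/7)) + 1*(exp(-2*I*pi/7))*conj(exp(6*I*pi/7)) + 1*(exp(2*I*pi/7))*conj(exp(-6*I*pi/7)) + 1*(exp(6*I*pi/7))*conj(exp(-4*I*pi/7)) + 1*(exp(-4*I*pi/7))*conj(exp(-2*I*pi/7))
  = (1) + (exp(2*I*pi/7)) + (exp(4*I*pi/7)) + (exp(6*I*pi/7)) + (exp(-6*I*pi/7)) + (exp(-4*I*pi/7)) + (exp(-2*I*pi/7))
  = 0.
(Exp terms are combined using exp(i*s)*conj(exp(i*t)) = exp(i*(s-t)), and sums of them are collapsed using the identity that for every m > 1 the m distinct m-th roots of unity sum to 0, e.g. 1 + exp(2*I*pi/3) + exp(-2*I*pi/3) = 0.)
Dividing by |G| = 7 gives 0/7 = 0, matching the row-orthogonality relation <chi_2, chi_1> = [chi_2 = chi_1].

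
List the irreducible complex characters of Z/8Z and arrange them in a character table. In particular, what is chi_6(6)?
Character table of Z/8Z (irreps indexed chi_0,...,chi_7 with chi_k(m) = zeta_8^(k*m), zeta_8 = exp(2*pi*i/8)):
  irrep \ class  {0} (size 1)  {1} (size 1)    {2} (size 1)  {3} (size 1)    {4} (size 1)  {5} (size 1)    {6} (size 1)  {7} (size 1)  
  chi_0          1             1               1             1               1             1               1             1             
  chi_1          1             exp(I*pi/4)     I             exp(3*I*pi/4)   -1            exp(-3*I*pi/4)  -I            exp(-I*pi/4)  
  chi_2          1             I               -1            -I              1             I               -1            -I            
  chi_3          1             exp(3*I*pi/4)   -I            exp(I*pi/4)     -1            exp(-I*pi/4)    I             exp(-3*I*pi/4)
  chi_4          1             -1              1             -1              1             -1              1             -1            
  chi_5          1             exp(-3*I*pi/4)  I             exp(-I*pi/4)    -1            exp(I*pi/4)     -I            exp(3*I*pi/4) 
  chi_6          1             -I              -1            I               1             -I              -1            I             
  chi_7          1             exp(-I*pi/4)    -I            exp(-3*I*pi/4)  -1            exp(3*I*pi/4)   I             exp(I*pi/4)   

Spot check: chi_6(6) = zeta_8^(6*6) = zeta_8^36 = -1.

Why: Z/8Z is abelian, so all 8 irreducible complex representations are 1-dimensional. They are given by chi_k(m) = zeta_8^(k*m) for k = 0,...,7. Row orthogonality: sum_m chi_k(m) conj(chi_l(m)) = 8 * [k = l].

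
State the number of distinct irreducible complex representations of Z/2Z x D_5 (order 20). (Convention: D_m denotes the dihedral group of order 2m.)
8

Details: The number of irreducible complex representations of a finite group equals its number of conjugacy classes. For a direct product, #classes(G x H) = #classes(G) * #classes(H). Z/2Z has 2 classes (abelian), D_5 has 4 classes, so 2 * 4 = 8, so Z/2Z x D_5 (order 20) has exactly 8 irreducible complex representations.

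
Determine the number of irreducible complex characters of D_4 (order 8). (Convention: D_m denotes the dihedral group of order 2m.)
5

Explanation: The number of irreducible complex representations of a finite group equals its number of conjugacy classes. D_4 has 5 conjugacy classes (n/2 + 3 for n even), so D_4 (order 8) has exactly 5 irreducible complex representations.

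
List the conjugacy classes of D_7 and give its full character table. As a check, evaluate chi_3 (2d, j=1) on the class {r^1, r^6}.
Conjugacy classes: {e} of size 1, {r^1, r^6} of size 2, {r^2, r^5} of size 2, {r^3, r^4} of size 2, {s, sr, ..., sr^6} of size 7.
Character table:
  irrep \ class              {e} (size 1)  {r^1, r^6} (size 2)  {r^2, r^5} (size 2)  {r^3, r^4} (size 2)  {s, sr, ..., sr^6} (size 7)
  chi_1 (triv)               1             1                    1                    1                    1                          
  chi_2 (sign: r->1, s->-1)  1             1                    1                    1                    -1                         
  chi_3 (2d, j=1)            2             2*cos(2*pi/7)        -2*cos(3*pi/7)       -2*cos(pi/7)         0                          
  chi_4 (2d, j=2)            2             -2*cos(3*pi/7)       -2*cos(pi/7)         2*cos(2*pi/7)        0                          
  chi_5 (2d, j=3)            2             -2*cos(pi/7)         2*cos(2*pi/7)        -2*cos(3*pi/7)       0                          

Spot check: chi_3 (2d, j=1) on {r^1, r^6} = 2*cos(2*pi/7).

Justification: D_7 has order 2*7 = 14 with 5 conjugacy classes, hence 5 irreducibles. Sum of squared dims 1 + 1 + 4 + 4 + 4 = 14 = |G|. Linear characters come from the abelianisation; the 2-dimensional irreps have character r^k -> 2*cos(2*pi*j*k/7), reflections -> 0.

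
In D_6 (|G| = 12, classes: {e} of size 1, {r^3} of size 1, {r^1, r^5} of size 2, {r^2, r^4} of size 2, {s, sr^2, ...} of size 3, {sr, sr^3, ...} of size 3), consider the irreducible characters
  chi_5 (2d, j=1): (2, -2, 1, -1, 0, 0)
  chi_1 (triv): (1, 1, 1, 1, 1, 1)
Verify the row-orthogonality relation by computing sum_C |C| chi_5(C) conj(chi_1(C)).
Sum = 0; so <chi_5, chi_1> = 0 (distinct irreducibles are orthogonal).

Argument: Compute term by term over conjugacy classes (|C| * chi_5(C) * conj(chi_1(C))):
  1*(2)*conj(1) + 1*(-2)*conj(1) + 2*(1)*conj(1) + 2*(-1)*conj(1) + 3*(0)*conj(1) + 3*(0)*conj(1)
  = (2) + (-2) + (2) + (-2) + (0) + (0)
  = 0.
Dividing by |G| = 12 gives 0/12 = 0, matching the row-orthogonality relation <chi_5, chi_1> = [chi_5 = chi_1].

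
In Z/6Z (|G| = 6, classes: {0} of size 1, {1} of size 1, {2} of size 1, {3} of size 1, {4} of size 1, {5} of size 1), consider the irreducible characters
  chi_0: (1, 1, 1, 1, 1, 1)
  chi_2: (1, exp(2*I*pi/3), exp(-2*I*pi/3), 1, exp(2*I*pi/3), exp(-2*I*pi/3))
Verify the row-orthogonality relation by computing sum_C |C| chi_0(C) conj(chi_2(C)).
Sum = 0; so <chi_0, chi_2> = 0 (distinct irreducibles are orthogonal).

Compute term by term over conjugacy classes (|C| * chi_0(C) * conj(chi_2(C))):
  1*(1)*conj(1) + 1*(1)*conj(exp(2*I*pi/3)) + 1*(1)*conj(exp(-2*I*pi/3)) + 1*(1)*conj(1) + 1*(1)*conj(exp(2*I*pi/3)) + 1*(1)*conj(exp(-2*I*pi/3))
  = (1) + (exp(-2*I*pi/3)) + (exp(2*I*pi/3)) + (1) + (exp(-2*I*pi/3)) + (exp(2*I*pi/3))
  = 0.
(Exp terms are combined using exp(i*s)*conj(exp(i*t)) = exp(i*(s-t)), and sums of them are collapsed using the identity that for every m > 1 the m distinct m-th roots of unity sum to 0, e.g. 1 + exp(2*I*pi/3) + exp(-2*I*pi/3) = 0.)
Dividing by |G| = 6 gives 0/6 = 0, matching the row-orthogonality relation <chi_0, chi_2> = [chi_0 = chi_2].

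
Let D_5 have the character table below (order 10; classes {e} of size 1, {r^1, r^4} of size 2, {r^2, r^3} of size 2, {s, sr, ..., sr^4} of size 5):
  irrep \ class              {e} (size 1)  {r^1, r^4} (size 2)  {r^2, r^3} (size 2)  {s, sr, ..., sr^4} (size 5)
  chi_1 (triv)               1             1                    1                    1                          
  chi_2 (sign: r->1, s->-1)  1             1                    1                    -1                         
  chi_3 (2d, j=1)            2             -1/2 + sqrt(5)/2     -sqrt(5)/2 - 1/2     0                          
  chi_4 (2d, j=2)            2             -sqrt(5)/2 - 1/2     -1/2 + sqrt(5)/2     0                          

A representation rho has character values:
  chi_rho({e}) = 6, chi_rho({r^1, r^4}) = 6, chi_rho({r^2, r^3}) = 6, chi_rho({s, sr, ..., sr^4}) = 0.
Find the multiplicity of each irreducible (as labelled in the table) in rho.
Multiplicities: chi_1: 3, chi_2: 3, chi_3: 0, chi_4: 0.

Why: Use <chi_rho, chi> = (1/|G|) sum_C |C| * chi_rho(C) * conj(chi(C)) with |G| = 10 for each irreducible chi in the table:
  <chi_rho, chi_1> = (1/10)[1*(6)*conj(1) + 2*(6)*conj(1) + 2*(6)*conj(1) + 5*(0)*conj(1)]
      = (1/10)[(6) + (12) + (12) + (0)] = 30/10 = 3
  <chi_rho, chi_2> = (1/10)[1*(6)*conj(1) + 2*(6)*conj(1) + 2*(6)*conj(1) + 5*(0)*conj(-1)]
      = (1/10)[(6) + (12) + (12) + (0)] = 30/10 = 3
  <chi_rho, chi_3> = (1/10)[1*(6)*conj(2) + 2*(6)*conj(-1/2 + sqrt(5)/2) + 2*(6)*conj(-sqrt(5)/2 - 1/2) + 5*(0)*conj(0)]
      = (1/10)[(12) + (-6 + 6*sqrt(5)) + (-6*sqrt(5) - 6) + (0)] = 0/10 = 0
  <chi_rho, chi_4> = (1/10)[1*(6)*conj(2) + 2*(6)*conj(-sqrt(5)/2 - 1/2) + 2*(6)*conj(-1/2 + sqrt(5)/2) + 5*(0)*conj(0)]
      = (1/10)[(12) + (-6*sqrt(5) - 6) + (-6 + 6*sqrt(5)) + (0)] = 0/10 = 0
Dimension check: dim(rho) = sum (mult * dim) = 3*1 + 3*1 + 0*2 + 0*2 = 6 = chi_rho(e) = 6.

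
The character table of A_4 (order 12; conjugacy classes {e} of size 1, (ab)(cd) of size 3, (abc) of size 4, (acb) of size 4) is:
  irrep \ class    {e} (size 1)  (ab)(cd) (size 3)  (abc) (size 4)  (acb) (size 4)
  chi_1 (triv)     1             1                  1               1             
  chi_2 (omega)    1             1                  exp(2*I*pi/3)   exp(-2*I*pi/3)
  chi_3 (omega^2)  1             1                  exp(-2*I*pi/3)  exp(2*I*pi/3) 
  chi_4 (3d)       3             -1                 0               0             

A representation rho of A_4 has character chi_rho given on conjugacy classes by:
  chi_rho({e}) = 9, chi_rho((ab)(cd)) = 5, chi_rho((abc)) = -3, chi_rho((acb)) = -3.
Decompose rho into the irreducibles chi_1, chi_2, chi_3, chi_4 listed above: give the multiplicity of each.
Multiplicities: chi_1: 0, chi_2: 3, chi_3: 3, chi_4: 1.

Use <chi_rho, chi> = (1/|G|) sum_C |C| * chi_rho(C) * conj(chi(C)) with |G| = 12 for each irreducible chi in the table:
  <chi_rho, chi_1> = (1/12)[1*(9)*conj(1) + 3*(5)*conj(1) + 4*(-3)*conj(1) + 4*(-3)*conj(1)]
      = (1/12)[(9) + (15) + (-12) + (-12)] = 0/12 = 0
  <chi_rho, chi_2> = (1/12)[1*(9)*conj(1) + 3*(5)*conj(1) + 4*(-3)*conj(exp(2*I*pi/3)) + 4*(-3)*conj(exp(-2*I*pi/3))]
      = (1/12)[(9) + (15) + (12 + 12*exp(2*I*pi/3)) + (12 + 12*exp(-2*I*pi/3))] = 36/12 = 3
  <chi_rho, chi_3> = (1/12)[1*(9)*conj(1) + 3*(5)*conj(1) + 4*(-3)*conj(exp(-2*I*pi/3)) + 4*(-3)*conj(exp(2*I*pi/3))]
      = (1/12)[(9) + (15) + (12 + 12*exp(-2*I*pi/3)) + (12 + 12*exp(2*I*pi/3))] = 36/12 = 3
  <chi_rho, chi_4> = (1/12)[1*(9)*conj(3) + 3*(5)*conj(-1) + 4*(-3)*conj(0) + 4*(-3)*conj(0)]
      = (1/12)[(27) + (-15) + (0) + (0)] = 12/12 = 1
(Exp terms are combined using exp(i*s)*conj(exp(i*t)) = exp(i*(s-t)), and sums of them are collapsed using the identity that for every m > 1 the m distinct m-th roots of unity sum to 0, e.g. 1 + exp(2*I*pi/3) + exp(-2*I*pi/3) = 0.)
Dimension check: dim(rho) = sum (mult * dim) = 0*1 + 3*1 + 3*1 + 1*3 = 9 = chi_rho(e) = 9.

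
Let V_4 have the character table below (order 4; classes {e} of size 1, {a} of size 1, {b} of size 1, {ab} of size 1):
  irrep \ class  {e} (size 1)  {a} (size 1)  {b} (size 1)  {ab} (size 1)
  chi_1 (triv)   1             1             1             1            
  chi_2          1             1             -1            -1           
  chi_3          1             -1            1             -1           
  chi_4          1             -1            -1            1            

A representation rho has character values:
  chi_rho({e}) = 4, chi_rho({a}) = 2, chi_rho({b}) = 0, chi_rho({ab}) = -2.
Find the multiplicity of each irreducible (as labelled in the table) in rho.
Multiplicities: chi_1: 1, chi_2: 2, chi_3: 1, chi_4: 0.

Why: Use <chi_rho, chi> = (1/|G|) sum_C |C| * chi_rho(C) * conj(chi(C)) with |G| = 4 for each irreducible chi in the table:
  <chi_rho, chi_1> = (1/4)[1*(4)*conj(1) + 1*(2)*conj(1) + 1*(0)*conj(1) + 1*(-2)*conj(1)]
      = (1/4)[(4) + (2) + (0) + (-2)] = 4/4 = 1
  <chi_rho, chi_2> = (1/4)[1*(4)*conj(1) + 1*(2)*conj(1) + 1*(0)*conj(-1) + 1*(-2)*conj(-1)]
      = (1/4)[(4) + (2) + (0) + (2)] = 8/4 = 2
  <chi_rho, chi_3> = (1/4)[1*(4)*conj(1) + 1*(2)*conj(-1) + 1*(0)*conj(1) + 1*(-2)*conj(-1)]
      = (1/4)[(4) + (-2) + (0) + (2)] = 4/4 = 1
  <chi_rho, chi_4> = (1/4)[1*(4)*conj(1) + 1*(2)*conj(-1) + 1*(0)*conj(-1) + 1*(-2)*conj(1)]
      = (1/4)[(4) + (-2) + (0) + (-2)] = 0/4 = 0
Dimension check: dim(rho) = sum (mult * dim) = 1*1 + 2*1 + 1*1 + 0*1 = 4 = chi_rho(e) = 4.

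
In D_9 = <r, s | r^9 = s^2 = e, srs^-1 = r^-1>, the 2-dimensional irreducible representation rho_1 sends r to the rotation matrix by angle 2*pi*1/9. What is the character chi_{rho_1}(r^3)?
chi_{rho_1}(r^3) = 2*cos(2*pi*1*3/9) = -1

Details: rho_1(r^3) is rotation by angle 2*pi*1*3/9, whose trace is 2*cos(2*pi*1*3/9) = -1.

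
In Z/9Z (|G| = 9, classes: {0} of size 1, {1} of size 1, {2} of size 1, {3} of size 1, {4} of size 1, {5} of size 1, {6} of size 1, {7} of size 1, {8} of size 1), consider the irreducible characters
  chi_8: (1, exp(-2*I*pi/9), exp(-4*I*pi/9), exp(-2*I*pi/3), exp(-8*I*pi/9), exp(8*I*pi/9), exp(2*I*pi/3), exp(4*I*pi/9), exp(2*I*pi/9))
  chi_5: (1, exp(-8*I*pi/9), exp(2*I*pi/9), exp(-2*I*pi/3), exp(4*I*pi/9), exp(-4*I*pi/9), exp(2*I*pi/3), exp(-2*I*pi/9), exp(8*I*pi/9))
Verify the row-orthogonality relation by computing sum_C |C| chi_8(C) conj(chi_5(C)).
Sum = 0; so <chi_8, chi_5> = 0 (distinct irreducibles are orthogonal).

Derivation: Compute term by term over conjugacy classes (|C| * chi_8(C) * conj(chi_5(C))):
  1*(1)*conj(1) + 1*(exp(-2*I*pi/9))*conj(exp(-8*I*pi/9)) + 1*(exp(-4*I*pi/9))*conj(exp(2*I*pi/9)) + 1*(exp(-2*I*pi/3))*conj(exp(-2*I*pi/3)) + 1*(exp(-8*I*pi/9))*conj(exp(4*I*pi/9)) + 1*(exp(8*I*pi/9))*conj(exp(-4*I*pi/9)) + 1*(exp(2*I*pi/3))*conj(exp(2*I*pi/3)) + 1*(exp(4*I*pi/9))*conj(exp(-2*I*pi/9)) + 1*(exp(2*I*pi/9))*conj(exp(8*I*pi/9))
  = (1) + (exp(2*I*pi/3)) + (exp(-2*I*pi/3)) + (1) + (exp(2*I*pi/3)) + (exp(-2*I*pi/3)) + (1) + (exp(2*I*pi/3)) + (exp(-2*I*pi/3))
  = 0.
(Exp terms are combined using exp(i*s)*conj(exp(i*t)) = exp(i*(s-t)), and sums of them are collapsed using the identity that for every m > 1 the m distinct m-th roots of unity sum to 0, e.g. 1 + exp(2*I*pi/3) + exp(-2*I*pi/3) = 0.)
Dividing by |G| = 9 gives 0/9 = 0, matching the row-orthogonality relation <chi_8, chi_5> = [chi_8 = chi_5].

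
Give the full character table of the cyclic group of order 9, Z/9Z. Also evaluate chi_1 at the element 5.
Character table of Z/9Z (irreps indexed chi_0,...,chi_8 with chi_k(m) = zeta_9^(k*m), zeta_9 = exp(2*pi*i/9)):
  irrep \ class  {0} (size 1)  {1} (size 1)    {2} (size 1)    {3} (size 1)    {4} (size 1)    {5} (size 1)    {6} (size 1)    {7} (size 1)    {8} (size 1)  
  chi_0          1             1               1               1               1               1               1               1               1             
  chi_1          1             exp(2*I*pi/9)   exp(4*I*pi/9)   exp(2*I*pi/3)   exp(8*I*pi/9)   exp(-8*I*pi/9)  exp(-2*I*pi/3)  exp(-4*I*pi/9)  exp(-2*I*pi/9)
  chi_2          1             exp(4*I*pi/9)   exp(8*I*pi/9)   exp(-2*I*pi/3)  exp(-2*I*pi/9)  exp(2*I*pi/9)   exp(2*I*pi/3)   exp(-8*I*pi/9)  exp(-4*I*pi/9)
  chi_3          1             exp(2*I*pi/3)   exp(-2*I*pi/3)  1               exp(2*I*pi/3)   exp(-2*I*pi/3)  1               exp(2*I*pi/3)   exp(-2*I*pi/3)
  chi_4          1             exp(8*I*pi/9)   exp(-2*I*pi/9)  exp(2*I*pi/3)   exp(-4*I*pi/9)  exp(4*I*pi/9)   exp(-2*I*pi/3)  exp(2*I*pi/9)   exp(-8*I*pi/9)
  chi_5          1             exp(-8*I*pi/9)  exp(2*I*pi/9)   exp(-2*I*pi/3)  exp(4*I*pi/9)   exp(-4*I*pi/9)  exp(2*I*pi/3)   exp(-2*I*pi/9)  exp(8*I*pi/9) 
  chi_6          1             exp(-2*I*pi/3)  exp(2*I*pi/3)   1               exp(-2*I*pi/3)  exp(2*I*pi/3)   1               exp(-2*I*pi/3)  exp(2*I*pi/3) 
  chi_7          1             exp(-4*I*pi/9)  exp(-8*I*pi/9)  exp(2*I*pi/3)   exp(2*I*pi/9)   exp(-2*I*pi/9)  exp(-2*I*pi/3)  exp(8*I*pi/9)   exp(4*I*pi/9) 
  chi_8          1             exp(-2*I*pi/9)  exp(-4*I*pi/9)  exp(-2*I*pi/3)  exp(-8*I*pi/9)  exp(8*I*pi/9)   exp(2*I*pi/3)   exp(4*I*pi/9)   exp(2*I*pi/9) 

Spot check: chi_1(5) = zeta_9^(1*5) = zeta_9^5 = exp(-8*I*pi/9).

Derivation: Z/9Z is abelian, so all 9 irreducible complex representations are 1-dimensional. They are given by chi_k(m) = zeta_9^(k*m) for k = 0,...,8. Row orthogonality: sum_m chi_k(m) conj(chi_l(m)) = 9 * [k = l].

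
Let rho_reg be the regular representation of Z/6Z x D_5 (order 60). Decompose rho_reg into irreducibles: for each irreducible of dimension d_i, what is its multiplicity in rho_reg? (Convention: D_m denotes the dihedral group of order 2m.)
Each irreducible V_i of dimension d_i appears with multiplicity d_i, i.e. rho_reg = (direct sum over all irreducibles V_i) d_i V_i. The irreducible dimensions for Z/6Z x D_5 are 1, 1, 1, 1, 1, 1, 1, 1, 1, 1, 1, 1, 2, 2, 2, 2, 2, 2, 2, 2, 2, 2, 2, 2: 12 irreducibles of dimension 1, each with multiplicity 1; 12 irreducibles of dimension 2, each with multiplicity 2. Total dimension 12*1*1 + 12*2*2 = 60 = |G|.

Working: General theorem: in the regular representation of a finite group G, each irreducible appears with multiplicity equal to its dimension. Check: dim(rho_reg) = sum d_i^2 = 1 + 1 + 1 + 1 + 1 + 1 + 1 + 1 + 1 + 1 + 1 + 1 + 4 + 4 + 4 + 4 + 4 + 4 + 4 + 4 + 4 + 4 + 4 + 4 = 60 = |G|.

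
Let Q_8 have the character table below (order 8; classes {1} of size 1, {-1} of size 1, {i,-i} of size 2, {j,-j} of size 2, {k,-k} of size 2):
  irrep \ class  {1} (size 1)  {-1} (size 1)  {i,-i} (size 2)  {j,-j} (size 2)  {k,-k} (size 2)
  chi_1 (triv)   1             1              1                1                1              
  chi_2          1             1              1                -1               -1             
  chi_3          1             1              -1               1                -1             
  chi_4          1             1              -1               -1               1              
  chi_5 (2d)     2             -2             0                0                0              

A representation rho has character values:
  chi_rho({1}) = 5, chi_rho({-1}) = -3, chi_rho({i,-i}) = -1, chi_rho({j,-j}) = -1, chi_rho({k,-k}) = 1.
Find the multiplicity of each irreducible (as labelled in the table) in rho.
Multiplicities: chi_1: 0, chi_2: 0, chi_3: 0, chi_4: 1, chi_5: 2.

Why: Use <chi_rho, chi> = (1/|G|) sum_C |C| * chi_rho(C) * conj(chi(C)) with |G| = 8 for each irreducible chi in the table:
  <chi_rho, chi_1> = (1/8)[1*(5)*conj(1) + 1*(-3)*conj(1) + 2*(-1)*conj(1) + 2*(-1)*conj(1) + 2*(1)*conj(1)]
      = (1/8)[(5) + (-3) + (-2) + (-2) + (2)] = 0/8 = 0
  <chi_rho, chi_2> = (1/8)[1*(5)*conj(1) + 1*(-3)*conj(1) + 2*(-1)*conj(1) + 2*(-1)*conj(-1) + 2*(1)*conj(-1)]
      = (1/8)[(5) + (-3) + (-2) + (2) + (-2)] = 0/8 = 0
  <chi_rho, chi_3> = (1/8)[1*(5)*conj(1) + 1*(-3)*conj(1) + 2*(-1)*conj(-1) + 2*(-1)*conj(1) + 2*(1)*conj(-1)]
      = (1/8)[(5) + (-3) + (2) + (-2) + (-2)] = 0/8 = 0
  <chi_rho, chi_4> = (1/8)[1*(5)*conj(1) + 1*(-3)*conj(1) + 2*(-1)*conj(-1) + 2*(-1)*conj(-1) + 2*(1)*conj(1)]
      = (1/8)[(5) + (-3) + (2) + (2) + (2)] = 8/8 = 1
  <chi_rho, chi_5> = (1/8)[1*(5)*conj(2) + 1*(-3)*conj(-2) + 2*(-1)*conj(0) + 2*(-1)*conj(0) + 2*(1)*conj(0)]
      = (1/8)[(10) + (6) + (0) + (0) + (0)] = 16/8 = 2
Dimension check: dim(rho) = sum (mult * dim) = 0*1 + 0*1 + 0*1 + 1*1 + 2*2 = 5 = chi_rho(e) = 5.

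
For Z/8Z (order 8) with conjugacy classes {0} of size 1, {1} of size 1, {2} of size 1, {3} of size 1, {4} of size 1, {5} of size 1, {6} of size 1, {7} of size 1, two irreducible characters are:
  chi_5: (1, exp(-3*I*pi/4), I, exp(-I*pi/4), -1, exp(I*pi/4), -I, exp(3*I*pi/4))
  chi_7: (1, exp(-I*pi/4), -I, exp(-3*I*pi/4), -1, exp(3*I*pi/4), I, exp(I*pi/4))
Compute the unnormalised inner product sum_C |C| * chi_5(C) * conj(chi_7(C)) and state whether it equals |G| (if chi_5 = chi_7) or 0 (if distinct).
Sum = 0; so <chi_5, chi_7> = 0 (distinct irreducibles are orthogonal).

Derivation: Compute term by term over conjugacy classes (|C| * chi_5(C) * conj(chi_7(C))):
  1*(1)*conj(1) + 1*(exp(-3*I*pi/4))*conj(exp(-I*pi/4)) + 1*(I)*conj(-I) + 1*(exp(-I*pi/4))*conj(exp(-3*I*pi/4)) + 1*(-1)*conj(-1) + 1*(exp(I*pi/4))*conj(exp(3*I*pi/4)) + 1*(-I)*conj(I) + 1*(exp(3*I*pi/4))*conj(exp(I*pi/4))
  = (1) + (-I) + (-1) + (I) + (1) + (-I) + (-1) + (I)
  = 0.
(Exp terms are combined using exp(i*s)*conj(exp(i*t)) = exp(i*(s-t)), and sums of them are collapsed using the identity that for every m > 1 the m distinct m-th roots of unity sum to 0, e.g. 1 + exp(2*I*pi/3) + exp(-2*I*pi/3) = 0.)
Dividing by |G| = 8 gives 0/8 = 0, matching the row-orthogonality relation <chi_5, chi_7> = [chi_5 = chi_7].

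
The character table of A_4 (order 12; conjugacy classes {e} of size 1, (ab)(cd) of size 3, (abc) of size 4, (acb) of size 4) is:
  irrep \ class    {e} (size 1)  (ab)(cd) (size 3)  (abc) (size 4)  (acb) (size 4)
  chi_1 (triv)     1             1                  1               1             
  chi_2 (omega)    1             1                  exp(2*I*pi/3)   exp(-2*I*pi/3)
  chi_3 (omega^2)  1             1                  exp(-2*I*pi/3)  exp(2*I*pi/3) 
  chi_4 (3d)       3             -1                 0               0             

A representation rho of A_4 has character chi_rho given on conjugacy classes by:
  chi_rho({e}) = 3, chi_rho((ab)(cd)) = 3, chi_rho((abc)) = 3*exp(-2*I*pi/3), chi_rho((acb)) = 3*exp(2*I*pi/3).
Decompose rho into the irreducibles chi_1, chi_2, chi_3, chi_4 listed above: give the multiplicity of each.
Multiplicities: chi_1: 0, chi_2: 0, chi_3: 3, chi_4: 0.

Reasoning: Use <chi_rho, chi> = (1/|G|) sum_C |C| * chi_rho(C) * conj(chi(C)) with |G| = 12 for each irreducible chi in the table:
  <chi_rho, chi_1> = (1/12)[1*(3)*conj(1) + 3*(3)*conj(1) + 4*(3*exp(-2*I*pi/3))*conj(1) + 4*(3*exp(2*I*pi/3))*conj(1)]
      = (1/12)[(3) + (9) + (12*exp(-2*I*pi/3)) + (12*exp(2*I*pi/3))] = 0/12 = 0
  <chi_rho, chi_2> = (1/12)[1*(3)*conj(1) + 3*(3)*conj(1) + 4*(3*exp(-2*I*pi/3))*conj(exp(2*I*pi/3)) + 4*(3*exp(2*I*pi/3))*conj(exp(-2*I*pi/3))]
      = (1/12)[(3) + (9) + (12*exp(2*I*pi/3)) + (12*exp(-2*I*pi/3))] = 0/12 = 0
  <chi_rho, chi_3> = (1/12)[1*(3)*conj(1) + 3*(3)*conj(1) + 4*(3*exp(-2*I*pi/3))*conj(exp(-2*I*pi/3)) + 4*(3*exp(2*I*pi/3))*conj(exp(2*I*pi/3))]
      = (1/12)[(3) + (9) + (12) + (12)] = 36/12 = 3
  <chi_rho, chi_4> = (1/12)[1*(3)*conj(3) + 3*(3)*conj(-1) + 4*(3*exp(-2*I*pi/3))*conj(0) + 4*(3*exp(2*I*pi/3))*conj(0)]
      = (1/12)[(9) + (-9) + (0) + (0)] = 0/12 = 0
(Exp terms are combined using exp(i*s)*conj(exp(i*t)) = exp(i*(s-t)), and sums of them are collapsed using the identity that for every m > 1 the m distinct m-th roots of unity sum to 0, e.g. 1 + exp(2*I*pi/3) + exp(-2*I*pi/3) = 0.)
Dimension check: dim(rho) = sum (mult * dim) = 0*1 + 0*1 + 3*1 + 0*3 = 3 = chi_rho(e) = 3.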